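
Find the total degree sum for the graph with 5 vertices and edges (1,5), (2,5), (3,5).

Step 1: Count edges incident to each vertex:
  deg(1) = 1 (neighbors: 5)
  deg(2) = 1 (neighbors: 5)
  deg(3) = 1 (neighbors: 5)
  deg(4) = 0 (neighbors: none)
  deg(5) = 3 (neighbors: 1, 2, 3)

Step 2: Sum all degrees:
  1 + 1 + 1 + 0 + 3 = 6

Verification: sum of degrees = 2 * |E| = 2 * 3 = 6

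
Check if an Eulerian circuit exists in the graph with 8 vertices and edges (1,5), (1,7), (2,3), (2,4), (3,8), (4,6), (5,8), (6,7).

Step 1: Find the degree of each vertex:
  deg(1) = 2
  deg(2) = 2
  deg(3) = 2
  deg(4) = 2
  deg(5) = 2
  deg(6) = 2
  deg(7) = 2
  deg(8) = 2

Step 2: Count vertices with odd degree:
  All vertices have even degree (0 odd-degree vertices)

Step 3: Apply Euler's theorem:
  - Eulerian circuit exists iff graph is connected and all vertices have even degree
  - Eulerian path exists iff graph is connected and has 0 or 2 odd-degree vertices

Graph is connected with 0 odd-degree vertices.
Both Eulerian circuit and Eulerian path exist.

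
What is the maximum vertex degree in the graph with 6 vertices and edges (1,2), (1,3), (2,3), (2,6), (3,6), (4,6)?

Step 1: Count edges incident to each vertex:
  deg(1) = 2 (neighbors: 2, 3)
  deg(2) = 3 (neighbors: 1, 3, 6)
  deg(3) = 3 (neighbors: 1, 2, 6)
  deg(4) = 1 (neighbors: 6)
  deg(5) = 0 (neighbors: none)
  deg(6) = 3 (neighbors: 2, 3, 4)

Step 2: Find maximum:
  max(2, 3, 3, 1, 0, 3) = 3 (vertex 2)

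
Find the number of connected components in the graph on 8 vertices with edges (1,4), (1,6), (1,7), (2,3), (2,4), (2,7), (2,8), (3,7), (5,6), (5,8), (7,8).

Step 1: Build adjacency list from edges:
  1: 4, 6, 7
  2: 3, 4, 7, 8
  3: 2, 7
  4: 1, 2
  5: 6, 8
  6: 1, 5
  7: 1, 2, 3, 8
  8: 2, 5, 7

Step 2: Run BFS/DFS from vertex 1:
  Visited: {1, 4, 6, 7, 2, 5, 3, 8}
  Reached 8 of 8 vertices

Step 3: All 8 vertices reached from vertex 1, so the graph is connected.
Number of connected components: 1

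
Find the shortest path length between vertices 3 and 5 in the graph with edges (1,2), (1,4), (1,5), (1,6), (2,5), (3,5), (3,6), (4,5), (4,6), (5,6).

Step 1: Build adjacency list:
  1: 2, 4, 5, 6
  2: 1, 5
  3: 5, 6
  4: 1, 5, 6
  5: 1, 2, 3, 4, 6
  6: 1, 3, 4, 5

Step 2: BFS from vertex 3 to find shortest path to 5:
  vertex 5 reached at distance 1

Step 3: Shortest path: 3 -> 5
Path length: 1 edge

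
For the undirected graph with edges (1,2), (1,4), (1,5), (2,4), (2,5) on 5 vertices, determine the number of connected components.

Step 1: Build adjacency list from edges:
  1: 2, 4, 5
  2: 1, 4, 5
  3: (none)
  4: 1, 2
  5: 1, 2

Step 2: Run BFS/DFS from vertex 1:
  Visited: {1, 2, 4, 5}
  Reached 4 of 5 vertices

Step 3: Only 4 of 5 vertices reached. Graph is disconnected.
Connected components: {1, 2, 4, 5}, {3}
Number of connected components: 2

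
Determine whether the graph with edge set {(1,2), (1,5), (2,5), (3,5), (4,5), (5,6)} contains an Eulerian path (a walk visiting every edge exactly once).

Step 1: Find the degree of each vertex:
  deg(1) = 2
  deg(2) = 2
  deg(3) = 1
  deg(4) = 1
  deg(5) = 5
  deg(6) = 1

Step 2: Count vertices with odd degree:
  Odd-degree vertices: 3, 4, 5, 6 (4 total)

Step 3: Apply Euler's theorem:
  - Eulerian circuit exists iff graph is connected and all vertices have even degree
  - Eulerian path exists iff graph is connected and has 0 or 2 odd-degree vertices

Graph has 4 odd-degree vertices (need 0 or 2).
Neither Eulerian path nor Eulerian circuit exists.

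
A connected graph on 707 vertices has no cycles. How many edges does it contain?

A tree on n vertices always has exactly n - 1 edges.
For n = 707: edges = 707 - 1 = 706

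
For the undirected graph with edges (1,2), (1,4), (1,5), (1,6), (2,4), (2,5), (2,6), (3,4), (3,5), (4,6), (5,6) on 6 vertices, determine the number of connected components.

Step 1: Build adjacency list from edges:
  1: 2, 4, 5, 6
  2: 1, 4, 5, 6
  3: 4, 5
  4: 1, 2, 3, 6
  5: 1, 2, 3, 6
  6: 1, 2, 4, 5

Step 2: Run BFS/DFS from vertex 1:
  Visited: {1, 2, 4, 5, 6, 3}
  Reached 6 of 6 vertices

Step 3: All 6 vertices reached from vertex 1, so the graph is connected.
Number of connected components: 1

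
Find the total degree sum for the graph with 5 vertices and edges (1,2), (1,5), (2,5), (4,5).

Step 1: Count edges incident to each vertex:
  deg(1) = 2 (neighbors: 2, 5)
  deg(2) = 2 (neighbors: 1, 5)
  deg(3) = 0 (neighbors: none)
  deg(4) = 1 (neighbors: 5)
  deg(5) = 3 (neighbors: 1, 2, 4)

Step 2: Sum all degrees:
  2 + 2 + 0 + 1 + 3 = 8

Verification: sum of degrees = 2 * |E| = 2 * 4 = 8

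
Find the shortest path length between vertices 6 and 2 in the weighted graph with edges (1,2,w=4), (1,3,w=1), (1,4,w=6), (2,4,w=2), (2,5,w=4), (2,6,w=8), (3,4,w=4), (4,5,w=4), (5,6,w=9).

Step 1: Build adjacency list with weights:
  1: 2(w=4), 3(w=1), 4(w=6)
  2: 1(w=4), 4(w=2), 5(w=4), 6(w=8)
  3: 1(w=1), 4(w=4)
  4: 1(w=6), 2(w=2), 3(w=4), 5(w=4)
  5: 2(w=4), 4(w=4), 6(w=9)
  6: 2(w=8), 5(w=9)

Step 2: Apply Dijkstra's algorithm from vertex 6:
  Visit vertex 6 (distance=0)
    Update dist[2] = 8
    Update dist[5] = 9
  Visit vertex 2 (distance=8)
    Update dist[1] = 12
    Update dist[4] = 10

Step 3: Shortest path: 6 -> 2
Total weight: 8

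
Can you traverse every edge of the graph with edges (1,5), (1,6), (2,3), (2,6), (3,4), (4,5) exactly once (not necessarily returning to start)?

Step 1: Find the degree of each vertex:
  deg(1) = 2
  deg(2) = 2
  deg(3) = 2
  deg(4) = 2
  deg(5) = 2
  deg(6) = 2

Step 2: Count vertices with odd degree:
  All vertices have even degree (0 odd-degree vertices)

Step 3: Apply Euler's theorem:
  - Eulerian circuit exists iff graph is connected and all vertices have even degree
  - Eulerian path exists iff graph is connected and has 0 or 2 odd-degree vertices

Graph is connected with 0 odd-degree vertices.
Both Eulerian circuit and Eulerian path exist.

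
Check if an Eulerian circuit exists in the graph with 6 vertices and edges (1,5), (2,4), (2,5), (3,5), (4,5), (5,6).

Step 1: Find the degree of each vertex:
  deg(1) = 1
  deg(2) = 2
  deg(3) = 1
  deg(4) = 2
  deg(5) = 5
  deg(6) = 1

Step 2: Count vertices with odd degree:
  Odd-degree vertices: 1, 3, 5, 6 (4 total)

Step 3: Apply Euler's theorem:
  - Eulerian circuit exists iff graph is connected and all vertices have even degree
  - Eulerian path exists iff graph is connected and has 0 or 2 odd-degree vertices

Graph has 4 odd-degree vertices (need 0 or 2).
Neither Eulerian path nor Eulerian circuit exists.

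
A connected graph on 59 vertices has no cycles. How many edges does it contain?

A tree on n vertices always has exactly n - 1 edges.
For n = 59: edges = 59 - 1 = 58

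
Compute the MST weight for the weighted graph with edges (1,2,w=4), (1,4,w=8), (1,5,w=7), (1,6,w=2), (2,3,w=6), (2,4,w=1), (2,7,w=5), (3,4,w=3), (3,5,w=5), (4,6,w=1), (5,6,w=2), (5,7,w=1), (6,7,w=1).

Apply Kruskal's algorithm (sort edges by weight, add if no cycle):

Sorted edges by weight:
  (2,4) w=1
  (4,6) w=1
  (5,7) w=1
  (6,7) w=1
  (1,6) w=2
  (5,6) w=2
  (3,4) w=3
  (1,2) w=4
  (2,7) w=5
  (3,5) w=5
  (2,3) w=6
  (1,5) w=7
  (1,4) w=8

Add edge (2,4) w=1 -- no cycle. Running total: 1
Add edge (4,6) w=1 -- no cycle. Running total: 2
Add edge (5,7) w=1 -- no cycle. Running total: 3
Add edge (6,7) w=1 -- no cycle. Running total: 4
Add edge (1,6) w=2 -- no cycle. Running total: 6
Skip edge (5,6) w=2 -- would create cycle
Add edge (3,4) w=3 -- no cycle. Running total: 9

MST edges: (2,4,w=1), (4,6,w=1), (5,7,w=1), (6,7,w=1), (1,6,w=2), (3,4,w=3)
Total MST weight: 1 + 1 + 1 + 1 + 2 + 3 = 9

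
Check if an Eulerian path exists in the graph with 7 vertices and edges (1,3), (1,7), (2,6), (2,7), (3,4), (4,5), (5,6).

Step 1: Find the degree of each vertex:
  deg(1) = 2
  deg(2) = 2
  deg(3) = 2
  deg(4) = 2
  deg(5) = 2
  deg(6) = 2
  deg(7) = 2

Step 2: Count vertices with odd degree:
  All vertices have even degree (0 odd-degree vertices)

Step 3: Apply Euler's theorem:
  - Eulerian circuit exists iff graph is connected and all vertices have even degree
  - Eulerian path exists iff graph is connected and has 0 or 2 odd-degree vertices

Graph is connected with 0 odd-degree vertices.
Both Eulerian circuit and Eulerian path exist.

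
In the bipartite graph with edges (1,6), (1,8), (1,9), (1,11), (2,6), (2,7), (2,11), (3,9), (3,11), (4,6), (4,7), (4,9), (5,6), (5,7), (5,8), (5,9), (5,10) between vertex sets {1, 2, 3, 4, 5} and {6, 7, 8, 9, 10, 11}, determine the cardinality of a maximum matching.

Step 1: List the neighbors of each left vertex:
  1: 6, 8, 9, 11
  2: 6, 7, 11
  3: 9, 11
  4: 6, 7, 9
  5: 6, 7, 8, 9, 10

Step 2: Greedily match left vertices, then look for augmenting paths:
  Match 1 -- 11
  Match 2 -- 7
  Match 3 -- 9
  Match 4 -- 6
  Match 5 -- 8
  No augmenting path remains.

Step 3: Verify this is maximum:
  Matching size 5 = min(|L|, |R|) = min(5, 6), which is an upper bound, so this matching is maximum.

Maximum matching: {(1,11), (2,7), (3,9), (4,6), (5,8)}
Size: 5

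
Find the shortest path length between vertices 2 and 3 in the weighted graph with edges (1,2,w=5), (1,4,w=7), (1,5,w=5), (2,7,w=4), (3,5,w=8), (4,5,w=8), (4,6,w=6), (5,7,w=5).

Step 1: Build adjacency list with weights:
  1: 2(w=5), 4(w=7), 5(w=5)
  2: 1(w=5), 7(w=4)
  3: 5(w=8)
  4: 1(w=7), 5(w=8), 6(w=6)
  5: 1(w=5), 3(w=8), 4(w=8), 7(w=5)
  6: 4(w=6)
  7: 2(w=4), 5(w=5)

Step 2: Apply Dijkstra's algorithm from vertex 2:
  Visit vertex 2 (distance=0)
    Update dist[1] = 5
    Update dist[7] = 4
  Visit vertex 7 (distance=4)
    Update dist[5] = 9
  Visit vertex 1 (distance=5)
    Update dist[4] = 12
  Visit vertex 5 (distance=9)
    Update dist[3] = 17
  Visit vertex 4 (distance=12)
    Update dist[6] = 18
  Visit vertex 3 (distance=17)

Step 3: Shortest path: 2 -> 7 -> 5 -> 3
Total weight: 4 + 5 + 8 = 17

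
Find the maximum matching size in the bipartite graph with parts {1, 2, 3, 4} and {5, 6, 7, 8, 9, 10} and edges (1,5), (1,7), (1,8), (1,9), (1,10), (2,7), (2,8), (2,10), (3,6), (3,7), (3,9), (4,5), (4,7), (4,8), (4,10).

Step 1: List the neighbors of each left vertex:
  1: 5, 7, 8, 9, 10
  2: 7, 8, 10
  3: 6, 7, 9
  4: 5, 7, 8, 10

Step 2: Greedily match left vertices, then look for augmenting paths:
  Match 1 -- 5
  Match 2 -- 7
  Match 3 -- 6
  Match 4 -- 8
  No augmenting path remains.

Step 3: Verify this is maximum:
  Matching size 4 = min(|L|, |R|) = min(4, 6), which is an upper bound, so this matching is maximum.

Maximum matching: {(1,5), (2,7), (3,6), (4,8)}
Size: 4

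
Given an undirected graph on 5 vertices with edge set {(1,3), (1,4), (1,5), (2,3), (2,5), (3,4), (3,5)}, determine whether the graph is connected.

Step 1: Build adjacency list from edges:
  1: 3, 4, 5
  2: 3, 5
  3: 1, 2, 4, 5
  4: 1, 3
  5: 1, 2, 3

Step 2: Run BFS/DFS from vertex 1:
  Visited: {1, 3, 4, 5, 2}
  Reached 5 of 5 vertices

Step 3: All 5 vertices reached from vertex 1, so the graph is connected.
Answer: Yes, the graph is connected.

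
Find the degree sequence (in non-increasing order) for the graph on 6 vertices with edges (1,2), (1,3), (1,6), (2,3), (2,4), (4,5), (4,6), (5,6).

Step 1: Count edges incident to each vertex:
  deg(1) = 3 (neighbors: 2, 3, 6)
  deg(2) = 3 (neighbors: 1, 3, 4)
  deg(3) = 2 (neighbors: 1, 2)
  deg(4) = 3 (neighbors: 2, 5, 6)
  deg(5) = 2 (neighbors: 4, 6)
  deg(6) = 3 (neighbors: 1, 4, 5)

Step 2: Sort degrees in non-increasing order:
  Degrees: [3, 3, 2, 3, 2, 3] -> sorted: [3, 3, 3, 3, 2, 2]

Degree sequence: [3, 3, 3, 3, 2, 2]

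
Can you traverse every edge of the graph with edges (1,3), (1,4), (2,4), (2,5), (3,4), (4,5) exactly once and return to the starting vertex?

Step 1: Find the degree of each vertex:
  deg(1) = 2
  deg(2) = 2
  deg(3) = 2
  deg(4) = 4
  deg(5) = 2

Step 2: Count vertices with odd degree:
  All vertices have even degree (0 odd-degree vertices)

Step 3: Apply Euler's theorem:
  - Eulerian circuit exists iff graph is connected and all vertices have even degree
  - Eulerian path exists iff graph is connected and has 0 or 2 odd-degree vertices

Graph is connected with 0 odd-degree vertices.
Both Eulerian circuit and Eulerian path exist.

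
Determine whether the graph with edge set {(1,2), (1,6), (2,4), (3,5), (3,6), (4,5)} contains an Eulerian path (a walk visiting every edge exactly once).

Step 1: Find the degree of each vertex:
  deg(1) = 2
  deg(2) = 2
  deg(3) = 2
  deg(4) = 2
  deg(5) = 2
  deg(6) = 2

Step 2: Count vertices with odd degree:
  All vertices have even degree (0 odd-degree vertices)

Step 3: Apply Euler's theorem:
  - Eulerian circuit exists iff graph is connected and all vertices have even degree
  - Eulerian path exists iff graph is connected and has 0 or 2 odd-degree vertices

Graph is connected with 0 odd-degree vertices.
Both Eulerian circuit and Eulerian path exist.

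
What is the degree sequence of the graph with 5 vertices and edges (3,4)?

Step 1: Count edges incident to each vertex:
  deg(1) = 0 (neighbors: none)
  deg(2) = 0 (neighbors: none)
  deg(3) = 1 (neighbors: 4)
  deg(4) = 1 (neighbors: 3)
  deg(5) = 0 (neighbors: none)

Step 2: Sort degrees in non-increasing order:
  Degrees: [0, 0, 1, 1, 0] -> sorted: [1, 1, 0, 0, 0]

Degree sequence: [1, 1, 0, 0, 0]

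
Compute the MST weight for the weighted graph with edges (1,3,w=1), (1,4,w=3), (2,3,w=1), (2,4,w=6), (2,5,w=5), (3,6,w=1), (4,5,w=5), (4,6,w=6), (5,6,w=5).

Apply Kruskal's algorithm (sort edges by weight, add if no cycle):

Sorted edges by weight:
  (1,3) w=1
  (2,3) w=1
  (3,6) w=1
  (1,4) w=3
  (2,5) w=5
  (4,5) w=5
  (5,6) w=5
  (2,4) w=6
  (4,6) w=6

Add edge (1,3) w=1 -- no cycle. Running total: 1
Add edge (2,3) w=1 -- no cycle. Running total: 2
Add edge (3,6) w=1 -- no cycle. Running total: 3
Add edge (1,4) w=3 -- no cycle. Running total: 6
Add edge (2,5) w=5 -- no cycle. Running total: 11

MST edges: (1,3,w=1), (2,3,w=1), (3,6,w=1), (1,4,w=3), (2,5,w=5)
Total MST weight: 1 + 1 + 1 + 3 + 5 = 11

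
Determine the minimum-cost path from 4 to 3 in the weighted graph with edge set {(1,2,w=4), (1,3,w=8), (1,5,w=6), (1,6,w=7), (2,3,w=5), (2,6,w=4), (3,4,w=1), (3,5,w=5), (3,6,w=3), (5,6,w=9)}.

Step 1: Build adjacency list with weights:
  1: 2(w=4), 3(w=8), 5(w=6), 6(w=7)
  2: 1(w=4), 3(w=5), 6(w=4)
  3: 1(w=8), 2(w=5), 4(w=1), 5(w=5), 6(w=3)
  4: 3(w=1)
  5: 1(w=6), 3(w=5), 6(w=9)
  6: 1(w=7), 2(w=4), 3(w=3), 5(w=9)

Step 2: Apply Dijkstra's algorithm from vertex 4:
  Visit vertex 4 (distance=0)
    Update dist[3] = 1
  Visit vertex 3 (distance=1)
    Update dist[1] = 9
    Update dist[2] = 6
    Update dist[5] = 6
    Update dist[6] = 4

Step 3: Shortest path: 4 -> 3
Total weight: 1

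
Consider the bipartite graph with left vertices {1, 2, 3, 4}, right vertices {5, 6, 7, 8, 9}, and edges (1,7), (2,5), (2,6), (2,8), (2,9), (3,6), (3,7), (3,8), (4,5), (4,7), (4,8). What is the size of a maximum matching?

Step 1: List the neighbors of each left vertex:
  1: 7
  2: 5, 6, 8, 9
  3: 6, 7, 8
  4: 5, 7, 8

Step 2: Greedily match left vertices, then look for augmenting paths:
  Match 1 -- 7
  Match 2 -- 5
  Match 3 -- 6
  Match 4 -- 8
  No augmenting path remains.

Step 3: Verify this is maximum:
  Matching size 4 = min(|L|, |R|) = min(4, 5), which is an upper bound, so this matching is maximum.

Maximum matching: {(1,7), (2,5), (3,6), (4,8)}
Size: 4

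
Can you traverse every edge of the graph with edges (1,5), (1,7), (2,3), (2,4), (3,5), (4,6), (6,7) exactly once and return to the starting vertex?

Step 1: Find the degree of each vertex:
  deg(1) = 2
  deg(2) = 2
  deg(3) = 2
  deg(4) = 2
  deg(5) = 2
  deg(6) = 2
  deg(7) = 2

Step 2: Count vertices with odd degree:
  All vertices have even degree (0 odd-degree vertices)

Step 3: Apply Euler's theorem:
  - Eulerian circuit exists iff graph is connected and all vertices have even degree
  - Eulerian path exists iff graph is connected and has 0 or 2 odd-degree vertices

Graph is connected with 0 odd-degree vertices.
Both Eulerian circuit and Eulerian path exist.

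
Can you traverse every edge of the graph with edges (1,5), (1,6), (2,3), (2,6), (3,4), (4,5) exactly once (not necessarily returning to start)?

Step 1: Find the degree of each vertex:
  deg(1) = 2
  deg(2) = 2
  deg(3) = 2
  deg(4) = 2
  deg(5) = 2
  deg(6) = 2

Step 2: Count vertices with odd degree:
  All vertices have even degree (0 odd-degree vertices)

Step 3: Apply Euler's theorem:
  - Eulerian circuit exists iff graph is connected and all vertices have even degree
  - Eulerian path exists iff graph is connected and has 0 or 2 odd-degree vertices

Graph is connected with 0 odd-degree vertices.
Both Eulerian circuit and Eulerian path exist.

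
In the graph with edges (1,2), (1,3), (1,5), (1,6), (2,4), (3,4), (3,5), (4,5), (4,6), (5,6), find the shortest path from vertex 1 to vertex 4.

Step 1: Build adjacency list:
  1: 2, 3, 5, 6
  2: 1, 4
  3: 1, 4, 5
  4: 2, 3, 5, 6
  5: 1, 3, 4, 6
  6: 1, 4, 5

Step 2: BFS from vertex 1 to find shortest path to 4:
  vertex 2 reached at distance 1
  vertex 3 reached at distance 1
  vertex 5 reached at distance 1
  vertex 6 reached at distance 1
  vertex 4 reached at distance 2

Step 3: Shortest path: 1 -> 6 -> 4
Path length: 2 edges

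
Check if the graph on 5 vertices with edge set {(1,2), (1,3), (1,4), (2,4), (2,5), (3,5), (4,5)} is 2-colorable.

Step 1: Attempt 2-coloring using BFS:
  Start at vertex 1, assign color 0
  Color vertex 2 with color 1 (neighbor of 1)
  Color vertex 3 with color 1 (neighbor of 1)
  Color vertex 4 with color 1 (neighbor of 1)

Step 2: Conflict found! Vertices 2 and 4 are adjacent but have the same color.
This means the graph contains an odd cycle.

The graph is NOT bipartite.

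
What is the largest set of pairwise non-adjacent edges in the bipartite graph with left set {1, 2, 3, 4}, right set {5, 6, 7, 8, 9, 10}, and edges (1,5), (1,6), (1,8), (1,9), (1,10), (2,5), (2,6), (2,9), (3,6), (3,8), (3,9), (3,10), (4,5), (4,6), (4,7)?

Step 1: List the neighbors of each left vertex:
  1: 5, 6, 8, 9, 10
  2: 5, 6, 9
  3: 6, 8, 9, 10
  4: 5, 6, 7

Step 2: Greedily match left vertices, then look for augmenting paths:
  Match 1 -- 5
  Match 2 -- 6
  Match 3 -- 8
  Match 4 -- 7
  No augmenting path remains.

Step 3: Verify this is maximum:
  Matching size 4 = min(|L|, |R|) = min(4, 6), which is an upper bound, so this matching is maximum.

Maximum matching: {(1,5), (2,6), (3,8), (4,7)}
Size: 4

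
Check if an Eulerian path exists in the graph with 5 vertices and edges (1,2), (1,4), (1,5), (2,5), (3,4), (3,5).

Step 1: Find the degree of each vertex:
  deg(1) = 3
  deg(2) = 2
  deg(3) = 2
  deg(4) = 2
  deg(5) = 3

Step 2: Count vertices with odd degree:
  Odd-degree vertices: 1, 5 (2 total)

Step 3: Apply Euler's theorem:
  - Eulerian circuit exists iff graph is connected and all vertices have even degree
  - Eulerian path exists iff graph is connected and has 0 or 2 odd-degree vertices

Graph is connected with exactly 2 odd-degree vertices (1, 5).
Eulerian path exists (starting and ending at the odd-degree vertices), but no Eulerian circuit.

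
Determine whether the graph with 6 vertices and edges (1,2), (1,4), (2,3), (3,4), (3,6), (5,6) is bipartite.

Step 1: Attempt 2-coloring using BFS:
  Start at vertex 1, assign color 0
  Color vertex 2 with color 1 (neighbor of 1)
  Color vertex 4 with color 1 (neighbor of 1)
  Color vertex 3 with color 0 (neighbor of 2)
  Color vertex 6 with color 1 (neighbor of 3)
  Color vertex 5 with color 0 (neighbor of 6)

Step 2: 2-coloring succeeded. No conflicts found.
  Set A (color 0): {1, 3, 5}
  Set B (color 1): {2, 4, 6}

The graph is bipartite with partition {1, 3, 5}, {2, 4, 6}.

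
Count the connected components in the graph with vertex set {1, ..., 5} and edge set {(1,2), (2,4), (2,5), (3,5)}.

Step 1: Build adjacency list from edges:
  1: 2
  2: 1, 4, 5
  3: 5
  4: 2
  5: 2, 3

Step 2: Run BFS/DFS from vertex 1:
  Visited: {1, 2, 4, 5, 3}
  Reached 5 of 5 vertices

Step 3: All 5 vertices reached from vertex 1, so the graph is connected.
Number of connected components: 1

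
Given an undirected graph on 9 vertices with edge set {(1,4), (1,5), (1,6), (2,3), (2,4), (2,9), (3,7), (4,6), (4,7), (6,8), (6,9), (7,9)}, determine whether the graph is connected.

Step 1: Build adjacency list from edges:
  1: 4, 5, 6
  2: 3, 4, 9
  3: 2, 7
  4: 1, 2, 6, 7
  5: 1
  6: 1, 4, 8, 9
  7: 3, 4, 9
  8: 6
  9: 2, 6, 7

Step 2: Run BFS/DFS from vertex 1:
  Visited: {1, 4, 5, 6, 2, 7, 8, 9, 3}
  Reached 9 of 9 vertices

Step 3: All 9 vertices reached from vertex 1, so the graph is connected.
Answer: Yes, the graph is connected.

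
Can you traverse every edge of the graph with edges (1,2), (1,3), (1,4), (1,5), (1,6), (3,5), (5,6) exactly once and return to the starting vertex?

Step 1: Find the degree of each vertex:
  deg(1) = 5
  deg(2) = 1
  deg(3) = 2
  deg(4) = 1
  deg(5) = 3
  deg(6) = 2

Step 2: Count vertices with odd degree:
  Odd-degree vertices: 1, 2, 4, 5 (4 total)

Step 3: Apply Euler's theorem:
  - Eulerian circuit exists iff graph is connected and all vertices have even degree
  - Eulerian path exists iff graph is connected and has 0 or 2 odd-degree vertices

Graph has 4 odd-degree vertices (need 0 or 2).
Neither Eulerian path nor Eulerian circuit exists.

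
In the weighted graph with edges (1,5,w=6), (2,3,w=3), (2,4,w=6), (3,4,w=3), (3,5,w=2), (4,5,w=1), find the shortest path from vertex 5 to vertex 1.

Step 1: Build adjacency list with weights:
  1: 5(w=6)
  2: 3(w=3), 4(w=6)
  3: 2(w=3), 4(w=3), 5(w=2)
  4: 2(w=6), 3(w=3), 5(w=1)
  5: 1(w=6), 3(w=2), 4(w=1)

Step 2: Apply Dijkstra's algorithm from vertex 5:
  Visit vertex 5 (distance=0)
    Update dist[1] = 6
    Update dist[3] = 2
    Update dist[4] = 1
  Visit vertex 4 (distance=1)
    Update dist[2] = 7
  Visit vertex 3 (distance=2)
    Update dist[2] = 5
  Visit vertex 2 (distance=5)
  Visit vertex 1 (distance=6)

Step 3: Shortest path: 5 -> 1
Total weight: 6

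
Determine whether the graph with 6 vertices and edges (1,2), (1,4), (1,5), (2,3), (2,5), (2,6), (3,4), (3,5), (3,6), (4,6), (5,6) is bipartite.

Step 1: Attempt 2-coloring using BFS:
  Start at vertex 1, assign color 0
  Color vertex 2 with color 1 (neighbor of 1)
  Color vertex 4 with color 1 (neighbor of 1)
  Color vertex 5 with color 1 (neighbor of 1)
  Color vertex 3 with color 0 (neighbor of 2)

Step 2: Conflict found! Vertices 2 and 5 are adjacent but have the same color.
This means the graph contains an odd cycle.

The graph is NOT bipartite.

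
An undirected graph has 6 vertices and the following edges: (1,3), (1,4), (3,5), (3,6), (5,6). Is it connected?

Step 1: Build adjacency list from edges:
  1: 3, 4
  2: (none)
  3: 1, 5, 6
  4: 1
  5: 3, 6
  6: 3, 5

Step 2: Run BFS/DFS from vertex 1:
  Visited: {1, 3, 4, 5, 6}
  Reached 5 of 6 vertices

Step 3: Only 5 of 6 vertices reached. Graph is disconnected.
Connected components: {1, 3, 4, 5, 6}, {2}
Answer: No, the graph is not connected (2 components).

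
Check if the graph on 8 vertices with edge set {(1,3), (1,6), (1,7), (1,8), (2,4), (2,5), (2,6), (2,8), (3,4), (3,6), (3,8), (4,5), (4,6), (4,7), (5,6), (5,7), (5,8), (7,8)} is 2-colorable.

Step 1: Attempt 2-coloring using BFS:
  Start at vertex 1, assign color 0
  Color vertex 3 with color 1 (neighbor of 1)
  Color vertex 6 with color 1 (neighbor of 1)
  Color vertex 7 with color 1 (neighbor of 1)
  Color vertex 8 with color 1 (neighbor of 1)
  Color vertex 4 with color 0 (neighbor of 3)

Step 2: Conflict found! Vertices 3 and 6 are adjacent but have the same color.
This means the graph contains an odd cycle.

The graph is NOT bipartite.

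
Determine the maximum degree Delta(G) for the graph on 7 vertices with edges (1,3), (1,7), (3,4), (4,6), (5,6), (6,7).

Step 1: Count edges incident to each vertex:
  deg(1) = 2 (neighbors: 3, 7)
  deg(2) = 0 (neighbors: none)
  deg(3) = 2 (neighbors: 1, 4)
  deg(4) = 2 (neighbors: 3, 6)
  deg(5) = 1 (neighbors: 6)
  deg(6) = 3 (neighbors: 4, 5, 7)
  deg(7) = 2 (neighbors: 1, 6)

Step 2: Find maximum:
  max(2, 0, 2, 2, 1, 3, 2) = 3 (vertex 6)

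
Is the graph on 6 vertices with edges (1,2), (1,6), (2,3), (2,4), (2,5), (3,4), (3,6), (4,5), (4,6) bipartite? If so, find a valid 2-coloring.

Step 1: Attempt 2-coloring using BFS:
  Start at vertex 1, assign color 0
  Color vertex 2 with color 1 (neighbor of 1)
  Color vertex 6 with color 1 (neighbor of 1)
  Color vertex 3 with color 0 (neighbor of 2)
  Color vertex 4 with color 0 (neighbor of 2)
  Color vertex 5 with color 0 (neighbor of 2)

Step 2: Conflict found! Vertices 3 and 4 are adjacent but have the same color.
This means the graph contains an odd cycle.

The graph is NOT bipartite.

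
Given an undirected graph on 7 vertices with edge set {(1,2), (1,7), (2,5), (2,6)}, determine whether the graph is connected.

Step 1: Build adjacency list from edges:
  1: 2, 7
  2: 1, 5, 6
  3: (none)
  4: (none)
  5: 2
  6: 2
  7: 1

Step 2: Run BFS/DFS from vertex 1:
  Visited: {1, 2, 7, 5, 6}
  Reached 5 of 7 vertices

Step 3: Only 5 of 7 vertices reached. Graph is disconnected.
Connected components: {1, 2, 5, 6, 7}, {3}, {4}
Answer: No, the graph is not connected (3 components).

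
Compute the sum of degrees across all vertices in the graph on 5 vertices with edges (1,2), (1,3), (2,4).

Step 1: Count edges incident to each vertex:
  deg(1) = 2 (neighbors: 2, 3)
  deg(2) = 2 (neighbors: 1, 4)
  deg(3) = 1 (neighbors: 1)
  deg(4) = 1 (neighbors: 2)
  deg(5) = 0 (neighbors: none)

Step 2: Sum all degrees:
  2 + 2 + 1 + 1 + 0 = 6

Verification: sum of degrees = 2 * |E| = 2 * 3 = 6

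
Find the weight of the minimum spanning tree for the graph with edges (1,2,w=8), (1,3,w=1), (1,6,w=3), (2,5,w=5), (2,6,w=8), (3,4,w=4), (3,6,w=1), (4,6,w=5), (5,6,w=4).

Apply Kruskal's algorithm (sort edges by weight, add if no cycle):

Sorted edges by weight:
  (1,3) w=1
  (3,6) w=1
  (1,6) w=3
  (3,4) w=4
  (5,6) w=4
  (2,5) w=5
  (4,6) w=5
  (1,2) w=8
  (2,6) w=8

Add edge (1,3) w=1 -- no cycle. Running total: 1
Add edge (3,6) w=1 -- no cycle. Running total: 2
Skip edge (1,6) w=3 -- would create cycle
Add edge (3,4) w=4 -- no cycle. Running total: 6
Add edge (5,6) w=4 -- no cycle. Running total: 10
Add edge (2,5) w=5 -- no cycle. Running total: 15

MST edges: (1,3,w=1), (3,6,w=1), (3,4,w=4), (5,6,w=4), (2,5,w=5)
Total MST weight: 1 + 1 + 4 + 4 + 5 = 15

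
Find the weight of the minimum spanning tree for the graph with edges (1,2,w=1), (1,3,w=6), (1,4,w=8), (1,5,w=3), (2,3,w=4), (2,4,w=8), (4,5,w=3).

Apply Kruskal's algorithm (sort edges by weight, add if no cycle):

Sorted edges by weight:
  (1,2) w=1
  (1,5) w=3
  (4,5) w=3
  (2,3) w=4
  (1,3) w=6
  (1,4) w=8
  (2,4) w=8

Add edge (1,2) w=1 -- no cycle. Running total: 1
Add edge (1,5) w=3 -- no cycle. Running total: 4
Add edge (4,5) w=3 -- no cycle. Running total: 7
Add edge (2,3) w=4 -- no cycle. Running total: 11

MST edges: (1,2,w=1), (1,5,w=3), (4,5,w=3), (2,3,w=4)
Total MST weight: 1 + 3 + 3 + 4 = 11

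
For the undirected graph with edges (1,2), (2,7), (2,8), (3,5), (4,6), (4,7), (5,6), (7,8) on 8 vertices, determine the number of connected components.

Step 1: Build adjacency list from edges:
  1: 2
  2: 1, 7, 8
  3: 5
  4: 6, 7
  5: 3, 6
  6: 4, 5
  7: 2, 4, 8
  8: 2, 7

Step 2: Run BFS/DFS from vertex 1:
  Visited: {1, 2, 7, 8, 4, 6, 5, 3}
  Reached 8 of 8 vertices

Step 3: All 8 vertices reached from vertex 1, so the graph is connected.
Number of connected components: 1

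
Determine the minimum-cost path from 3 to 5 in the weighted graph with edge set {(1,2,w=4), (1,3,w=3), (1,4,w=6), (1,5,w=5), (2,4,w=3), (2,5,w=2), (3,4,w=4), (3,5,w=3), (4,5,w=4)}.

Step 1: Build adjacency list with weights:
  1: 2(w=4), 3(w=3), 4(w=6), 5(w=5)
  2: 1(w=4), 4(w=3), 5(w=2)
  3: 1(w=3), 4(w=4), 5(w=3)
  4: 1(w=6), 2(w=3), 3(w=4), 5(w=4)
  5: 1(w=5), 2(w=2), 3(w=3), 4(w=4)

Step 2: Apply Dijkstra's algorithm from vertex 3:
  Visit vertex 3 (distance=0)
    Update dist[1] = 3
    Update dist[4] = 4
    Update dist[5] = 3
  Visit vertex 1 (distance=3)
    Update dist[2] = 7
  Visit vertex 5 (distance=3)
    Update dist[2] = 5

Step 3: Shortest path: 3 -> 5
Total weight: 3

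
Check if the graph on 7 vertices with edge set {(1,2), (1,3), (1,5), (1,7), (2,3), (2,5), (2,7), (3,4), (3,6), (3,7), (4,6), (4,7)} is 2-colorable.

Step 1: Attempt 2-coloring using BFS:
  Start at vertex 1, assign color 0
  Color vertex 2 with color 1 (neighbor of 1)
  Color vertex 3 with color 1 (neighbor of 1)
  Color vertex 5 with color 1 (neighbor of 1)
  Color vertex 7 with color 1 (neighbor of 1)

Step 2: Conflict found! Vertices 2 and 3 are adjacent but have the same color.
This means the graph contains an odd cycle.

The graph is NOT bipartite.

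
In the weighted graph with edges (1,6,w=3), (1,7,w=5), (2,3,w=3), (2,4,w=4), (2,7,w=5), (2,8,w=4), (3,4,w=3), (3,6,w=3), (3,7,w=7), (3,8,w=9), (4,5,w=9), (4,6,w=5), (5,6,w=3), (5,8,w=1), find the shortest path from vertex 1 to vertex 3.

Step 1: Build adjacency list with weights:
  1: 6(w=3), 7(w=5)
  2: 3(w=3), 4(w=4), 7(w=5), 8(w=4)
  3: 2(w=3), 4(w=3), 6(w=3), 7(w=7), 8(w=9)
  4: 2(w=4), 3(w=3), 5(w=9), 6(w=5)
  5: 4(w=9), 6(w=3), 8(w=1)
  6: 1(w=3), 3(w=3), 4(w=5), 5(w=3)
  7: 1(w=5), 2(w=5), 3(w=7)
  8: 2(w=4), 3(w=9), 5(w=1)

Step 2: Apply Dijkstra's algorithm from vertex 1:
  Visit vertex 1 (distance=0)
    Update dist[6] = 3
    Update dist[7] = 5
  Visit vertex 6 (distance=3)
    Update dist[3] = 6
    Update dist[4] = 8
    Update dist[5] = 6
  Visit vertex 7 (distance=5)
    Update dist[2] = 10
  Visit vertex 3 (distance=6)
    Update dist[2] = 9
    Update dist[8] = 15

Step 3: Shortest path: 1 -> 6 -> 3
Total weight: 3 + 3 = 6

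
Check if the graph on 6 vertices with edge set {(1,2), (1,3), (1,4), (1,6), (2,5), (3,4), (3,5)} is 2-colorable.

Step 1: Attempt 2-coloring using BFS:
  Start at vertex 1, assign color 0
  Color vertex 2 with color 1 (neighbor of 1)
  Color vertex 3 with color 1 (neighbor of 1)
  Color vertex 4 with color 1 (neighbor of 1)
  Color vertex 6 with color 1 (neighbor of 1)
  Color vertex 5 with color 0 (neighbor of 2)

Step 2: Conflict found! Vertices 3 and 4 are adjacent but have the same color.
This means the graph contains an odd cycle.

The graph is NOT bipartite.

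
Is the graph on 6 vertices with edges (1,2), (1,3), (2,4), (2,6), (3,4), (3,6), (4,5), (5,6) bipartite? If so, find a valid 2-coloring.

Step 1: Attempt 2-coloring using BFS:
  Start at vertex 1, assign color 0
  Color vertex 2 with color 1 (neighbor of 1)
  Color vertex 3 with color 1 (neighbor of 1)
  Color vertex 4 with color 0 (neighbor of 2)
  Color vertex 6 with color 0 (neighbor of 2)
  Color vertex 5 with color 1 (neighbor of 4)

Step 2: 2-coloring succeeded. No conflicts found.
  Set A (color 0): {1, 4, 6}
  Set B (color 1): {2, 3, 5}

The graph is bipartite with partition {1, 4, 6}, {2, 3, 5}.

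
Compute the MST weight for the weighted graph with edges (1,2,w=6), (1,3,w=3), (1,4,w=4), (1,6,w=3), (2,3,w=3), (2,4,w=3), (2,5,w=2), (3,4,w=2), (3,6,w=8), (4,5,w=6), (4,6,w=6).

Apply Kruskal's algorithm (sort edges by weight, add if no cycle):

Sorted edges by weight:
  (2,5) w=2
  (3,4) w=2
  (1,3) w=3
  (1,6) w=3
  (2,3) w=3
  (2,4) w=3
  (1,4) w=4
  (1,2) w=6
  (4,5) w=6
  (4,6) w=6
  (3,6) w=8

Add edge (2,5) w=2 -- no cycle. Running total: 2
Add edge (3,4) w=2 -- no cycle. Running total: 4
Add edge (1,3) w=3 -- no cycle. Running total: 7
Add edge (1,6) w=3 -- no cycle. Running total: 10
Add edge (2,3) w=3 -- no cycle. Running total: 13

MST edges: (2,5,w=2), (3,4,w=2), (1,3,w=3), (1,6,w=3), (2,3,w=3)
Total MST weight: 2 + 2 + 3 + 3 + 3 = 13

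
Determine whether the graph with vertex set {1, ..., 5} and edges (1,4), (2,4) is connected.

Step 1: Build adjacency list from edges:
  1: 4
  2: 4
  3: (none)
  4: 1, 2
  5: (none)

Step 2: Run BFS/DFS from vertex 1:
  Visited: {1, 4, 2}
  Reached 3 of 5 vertices

Step 3: Only 3 of 5 vertices reached. Graph is disconnected.
Connected components: {1, 2, 4}, {3}, {5}
Answer: No, the graph is not connected (3 components).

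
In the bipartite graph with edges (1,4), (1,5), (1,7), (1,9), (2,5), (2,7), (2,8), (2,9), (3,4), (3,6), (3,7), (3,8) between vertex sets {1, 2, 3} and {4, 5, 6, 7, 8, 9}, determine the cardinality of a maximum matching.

Step 1: List the neighbors of each left vertex:
  1: 4, 5, 7, 9
  2: 5, 7, 8, 9
  3: 4, 6, 7, 8

Step 2: Greedily match left vertices, then look for augmenting paths:
  Match 1 -- 4
  Match 2 -- 5
  Match 3 -- 6
  No augmenting path remains.

Step 3: Verify this is maximum:
  Matching size 3 = min(|L|, |R|) = min(3, 6), which is an upper bound, so this matching is maximum.

Maximum matching: {(1,4), (2,5), (3,6)}
Size: 3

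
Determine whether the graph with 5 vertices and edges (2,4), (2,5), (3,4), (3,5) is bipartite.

Step 1: Attempt 2-coloring using BFS:
  Start at vertex 1, assign color 0
  Start new component at vertex 2, assign color 0
  Color vertex 4 with color 1 (neighbor of 2)
  Color vertex 5 with color 1 (neighbor of 2)
  Color vertex 3 with color 0 (neighbor of 4)

Step 2: 2-coloring succeeded. No conflicts found.
  Set A (color 0): {1, 2, 3}
  Set B (color 1): {4, 5}

The graph is bipartite with partition {1, 2, 3}, {4, 5}.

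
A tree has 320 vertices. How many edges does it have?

A tree on n vertices always has exactly n - 1 edges.
For n = 320: edges = 320 - 1 = 319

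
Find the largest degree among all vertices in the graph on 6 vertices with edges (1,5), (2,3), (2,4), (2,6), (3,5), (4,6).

Step 1: Count edges incident to each vertex:
  deg(1) = 1 (neighbors: 5)
  deg(2) = 3 (neighbors: 3, 4, 6)
  deg(3) = 2 (neighbors: 2, 5)
  deg(4) = 2 (neighbors: 2, 6)
  deg(5) = 2 (neighbors: 1, 3)
  deg(6) = 2 (neighbors: 2, 4)

Step 2: Find maximum:
  max(1, 3, 2, 2, 2, 2) = 3 (vertex 2)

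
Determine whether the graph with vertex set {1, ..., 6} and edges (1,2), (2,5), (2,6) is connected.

Step 1: Build adjacency list from edges:
  1: 2
  2: 1, 5, 6
  3: (none)
  4: (none)
  5: 2
  6: 2

Step 2: Run BFS/DFS from vertex 1:
  Visited: {1, 2, 5, 6}
  Reached 4 of 6 vertices

Step 3: Only 4 of 6 vertices reached. Graph is disconnected.
Connected components: {1, 2, 5, 6}, {3}, {4}
Answer: No, the graph is not connected (3 components).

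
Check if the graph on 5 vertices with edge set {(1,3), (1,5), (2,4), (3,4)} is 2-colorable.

Step 1: Attempt 2-coloring using BFS:
  Start at vertex 1, assign color 0
  Color vertex 3 with color 1 (neighbor of 1)
  Color vertex 5 with color 1 (neighbor of 1)
  Color vertex 4 with color 0 (neighbor of 3)
  Color vertex 2 with color 1 (neighbor of 4)

Step 2: 2-coloring succeeded. No conflicts found.
  Set A (color 0): {1, 4}
  Set B (color 1): {2, 3, 5}

The graph is bipartite with partition {1, 4}, {2, 3, 5}.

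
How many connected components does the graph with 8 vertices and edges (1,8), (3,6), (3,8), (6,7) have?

Step 1: Build adjacency list from edges:
  1: 8
  2: (none)
  3: 6, 8
  4: (none)
  5: (none)
  6: 3, 7
  7: 6
  8: 1, 3

Step 2: Run BFS/DFS from vertex 1:
  Visited: {1, 8, 3, 6, 7}
  Reached 5 of 8 vertices

Step 3: Only 5 of 8 vertices reached. Graph is disconnected.
Connected components: {1, 3, 6, 7, 8}, {2}, {4}, {5}
Number of connected components: 4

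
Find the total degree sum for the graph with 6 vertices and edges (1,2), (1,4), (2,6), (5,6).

Step 1: Count edges incident to each vertex:
  deg(1) = 2 (neighbors: 2, 4)
  deg(2) = 2 (neighbors: 1, 6)
  deg(3) = 0 (neighbors: none)
  deg(4) = 1 (neighbors: 1)
  deg(5) = 1 (neighbors: 6)
  deg(6) = 2 (neighbors: 2, 5)

Step 2: Sum all degrees:
  2 + 2 + 0 + 1 + 1 + 2 = 8

Verification: sum of degrees = 2 * |E| = 2 * 4 = 8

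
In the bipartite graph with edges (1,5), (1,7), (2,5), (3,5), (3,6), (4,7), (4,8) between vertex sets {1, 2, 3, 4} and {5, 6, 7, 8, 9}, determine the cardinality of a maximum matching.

Step 1: List the neighbors of each left vertex:
  1: 5, 7
  2: 5
  3: 5, 6
  4: 7, 8

Step 2: Greedily match left vertices, then look for augmenting paths:
  Match 1 -- 7
  Match 2 -- 5
  Match 3 -- 6
  Match 4 -- 8
  No augmenting path remains.

Step 3: Verify this is maximum:
  Matching size 4 = min(|L|, |R|) = min(4, 5), which is an upper bound, so this matching is maximum.

Maximum matching: {(1,7), (2,5), (3,6), (4,8)}
Size: 4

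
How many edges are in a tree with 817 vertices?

A tree on n vertices always has exactly n - 1 edges.
For n = 817: edges = 817 - 1 = 816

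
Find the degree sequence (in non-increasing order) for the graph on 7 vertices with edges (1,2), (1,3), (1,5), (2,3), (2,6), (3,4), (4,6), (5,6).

Step 1: Count edges incident to each vertex:
  deg(1) = 3 (neighbors: 2, 3, 5)
  deg(2) = 3 (neighbors: 1, 3, 6)
  deg(3) = 3 (neighbors: 1, 2, 4)
  deg(4) = 2 (neighbors: 3, 6)
  deg(5) = 2 (neighbors: 1, 6)
  deg(6) = 3 (neighbors: 2, 4, 5)
  deg(7) = 0 (neighbors: none)

Step 2: Sort degrees in non-increasing order:
  Degrees: [3, 3, 3, 2, 2, 3, 0] -> sorted: [3, 3, 3, 3, 2, 2, 0]

Degree sequence: [3, 3, 3, 3, 2, 2, 0]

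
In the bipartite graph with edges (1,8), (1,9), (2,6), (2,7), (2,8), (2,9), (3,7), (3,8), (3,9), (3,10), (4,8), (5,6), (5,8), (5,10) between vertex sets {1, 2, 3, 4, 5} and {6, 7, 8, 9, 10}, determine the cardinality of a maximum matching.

Step 1: List the neighbors of each left vertex:
  1: 8, 9
  2: 6, 7, 8, 9
  3: 7, 8, 9, 10
  4: 8
  5: 6, 8, 10

Step 2: Greedily match left vertices, then look for augmenting paths:
  Match 1 -- 9
  Match 2 -- 6
  Match 3 -- 7
  Match 4 -- 8
  Match 5 -- 10
  No augmenting path remains.

Step 3: Verify this is maximum:
  Matching size 5 = min(|L|, |R|) = min(5, 5), which is an upper bound, so this matching is maximum.

Maximum matching: {(1,9), (2,6), (3,7), (4,8), (5,10)}
Size: 5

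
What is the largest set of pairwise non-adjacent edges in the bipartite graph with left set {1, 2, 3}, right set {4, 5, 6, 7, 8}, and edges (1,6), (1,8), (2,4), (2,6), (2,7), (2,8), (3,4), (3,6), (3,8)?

Step 1: List the neighbors of each left vertex:
  1: 6, 8
  2: 4, 6, 7, 8
  3: 4, 6, 8

Step 2: Greedily match left vertices, then look for augmenting paths:
  Match 1 -- 6
  Match 2 -- 4
  Match 3 -- 8
  No augmenting path remains.

Step 3: Verify this is maximum:
  Matching size 3 = min(|L|, |R|) = min(3, 5), which is an upper bound, so this matching is maximum.

Maximum matching: {(1,6), (2,4), (3,8)}
Size: 3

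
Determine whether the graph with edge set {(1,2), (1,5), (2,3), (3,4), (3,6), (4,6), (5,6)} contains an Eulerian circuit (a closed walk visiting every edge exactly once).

Step 1: Find the degree of each vertex:
  deg(1) = 2
  deg(2) = 2
  deg(3) = 3
  deg(4) = 2
  deg(5) = 2
  deg(6) = 3

Step 2: Count vertices with odd degree:
  Odd-degree vertices: 3, 6 (2 total)

Step 3: Apply Euler's theorem:
  - Eulerian circuit exists iff graph is connected and all vertices have even degree
  - Eulerian path exists iff graph is connected and has 0 or 2 odd-degree vertices

Graph is connected with exactly 2 odd-degree vertices (3, 6).
Eulerian path exists (starting and ending at the odd-degree vertices), but no Eulerian circuit.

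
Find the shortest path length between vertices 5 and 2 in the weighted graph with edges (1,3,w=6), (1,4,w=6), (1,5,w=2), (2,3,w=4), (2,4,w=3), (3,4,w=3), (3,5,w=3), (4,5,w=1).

Step 1: Build adjacency list with weights:
  1: 3(w=6), 4(w=6), 5(w=2)
  2: 3(w=4), 4(w=3)
  3: 1(w=6), 2(w=4), 4(w=3), 5(w=3)
  4: 1(w=6), 2(w=3), 3(w=3), 5(w=1)
  5: 1(w=2), 3(w=3), 4(w=1)

Step 2: Apply Dijkstra's algorithm from vertex 5:
  Visit vertex 5 (distance=0)
    Update dist[1] = 2
    Update dist[3] = 3
    Update dist[4] = 1
  Visit vertex 4 (distance=1)
    Update dist[2] = 4
  Visit vertex 1 (distance=2)
  Visit vertex 3 (distance=3)
  Visit vertex 2 (distance=4)

Step 3: Shortest path: 5 -> 4 -> 2
Total weight: 1 + 3 = 4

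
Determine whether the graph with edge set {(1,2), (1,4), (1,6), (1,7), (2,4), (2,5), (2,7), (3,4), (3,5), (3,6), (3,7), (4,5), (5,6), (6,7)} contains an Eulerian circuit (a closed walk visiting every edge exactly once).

Step 1: Find the degree of each vertex:
  deg(1) = 4
  deg(2) = 4
  deg(3) = 4
  deg(4) = 4
  deg(5) = 4
  deg(6) = 4
  deg(7) = 4

Step 2: Count vertices with odd degree:
  All vertices have even degree (0 odd-degree vertices)

Step 3: Apply Euler's theorem:
  - Eulerian circuit exists iff graph is connected and all vertices have even degree
  - Eulerian path exists iff graph is connected and has 0 or 2 odd-degree vertices

Graph is connected with 0 odd-degree vertices.
Both Eulerian circuit and Eulerian path exist.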